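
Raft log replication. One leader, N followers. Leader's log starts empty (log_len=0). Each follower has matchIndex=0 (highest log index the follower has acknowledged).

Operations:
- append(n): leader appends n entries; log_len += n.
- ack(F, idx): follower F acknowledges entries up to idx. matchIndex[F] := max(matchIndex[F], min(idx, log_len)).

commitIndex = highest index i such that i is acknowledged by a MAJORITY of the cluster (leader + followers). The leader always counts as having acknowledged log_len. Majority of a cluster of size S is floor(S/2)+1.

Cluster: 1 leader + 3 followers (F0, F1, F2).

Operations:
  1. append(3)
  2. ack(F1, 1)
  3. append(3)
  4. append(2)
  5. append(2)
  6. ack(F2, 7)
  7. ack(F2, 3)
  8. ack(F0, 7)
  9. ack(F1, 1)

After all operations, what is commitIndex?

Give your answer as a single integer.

Op 1: append 3 -> log_len=3
Op 2: F1 acks idx 1 -> match: F0=0 F1=1 F2=0; commitIndex=0
Op 3: append 3 -> log_len=6
Op 4: append 2 -> log_len=8
Op 5: append 2 -> log_len=10
Op 6: F2 acks idx 7 -> match: F0=0 F1=1 F2=7; commitIndex=1
Op 7: F2 acks idx 3 -> match: F0=0 F1=1 F2=7; commitIndex=1
Op 8: F0 acks idx 7 -> match: F0=7 F1=1 F2=7; commitIndex=7
Op 9: F1 acks idx 1 -> match: F0=7 F1=1 F2=7; commitIndex=7

Answer: 7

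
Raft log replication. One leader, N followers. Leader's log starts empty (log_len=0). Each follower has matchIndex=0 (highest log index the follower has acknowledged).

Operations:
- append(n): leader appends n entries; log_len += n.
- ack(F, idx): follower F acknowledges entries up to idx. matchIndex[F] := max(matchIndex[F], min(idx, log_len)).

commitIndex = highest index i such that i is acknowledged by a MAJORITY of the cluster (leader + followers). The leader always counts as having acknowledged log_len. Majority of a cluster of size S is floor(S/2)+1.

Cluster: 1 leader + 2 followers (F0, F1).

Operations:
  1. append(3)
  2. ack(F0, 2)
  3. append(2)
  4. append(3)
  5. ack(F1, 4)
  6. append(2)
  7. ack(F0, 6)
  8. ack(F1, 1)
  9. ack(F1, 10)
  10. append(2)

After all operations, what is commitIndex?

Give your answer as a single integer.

Answer: 10

Derivation:
Op 1: append 3 -> log_len=3
Op 2: F0 acks idx 2 -> match: F0=2 F1=0; commitIndex=2
Op 3: append 2 -> log_len=5
Op 4: append 3 -> log_len=8
Op 5: F1 acks idx 4 -> match: F0=2 F1=4; commitIndex=4
Op 6: append 2 -> log_len=10
Op 7: F0 acks idx 6 -> match: F0=6 F1=4; commitIndex=6
Op 8: F1 acks idx 1 -> match: F0=6 F1=4; commitIndex=6
Op 9: F1 acks idx 10 -> match: F0=6 F1=10; commitIndex=10
Op 10: append 2 -> log_len=12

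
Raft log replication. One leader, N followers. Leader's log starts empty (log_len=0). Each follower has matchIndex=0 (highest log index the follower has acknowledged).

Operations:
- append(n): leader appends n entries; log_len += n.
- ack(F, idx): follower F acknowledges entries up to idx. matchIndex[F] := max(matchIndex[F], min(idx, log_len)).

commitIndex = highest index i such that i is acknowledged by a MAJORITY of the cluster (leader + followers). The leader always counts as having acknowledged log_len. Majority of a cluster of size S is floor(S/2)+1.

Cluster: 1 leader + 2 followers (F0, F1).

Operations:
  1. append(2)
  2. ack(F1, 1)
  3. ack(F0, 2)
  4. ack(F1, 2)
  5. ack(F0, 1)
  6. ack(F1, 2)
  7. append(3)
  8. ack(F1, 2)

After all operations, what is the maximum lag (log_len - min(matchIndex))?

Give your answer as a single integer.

Answer: 3

Derivation:
Op 1: append 2 -> log_len=2
Op 2: F1 acks idx 1 -> match: F0=0 F1=1; commitIndex=1
Op 3: F0 acks idx 2 -> match: F0=2 F1=1; commitIndex=2
Op 4: F1 acks idx 2 -> match: F0=2 F1=2; commitIndex=2
Op 5: F0 acks idx 1 -> match: F0=2 F1=2; commitIndex=2
Op 6: F1 acks idx 2 -> match: F0=2 F1=2; commitIndex=2
Op 7: append 3 -> log_len=5
Op 8: F1 acks idx 2 -> match: F0=2 F1=2; commitIndex=2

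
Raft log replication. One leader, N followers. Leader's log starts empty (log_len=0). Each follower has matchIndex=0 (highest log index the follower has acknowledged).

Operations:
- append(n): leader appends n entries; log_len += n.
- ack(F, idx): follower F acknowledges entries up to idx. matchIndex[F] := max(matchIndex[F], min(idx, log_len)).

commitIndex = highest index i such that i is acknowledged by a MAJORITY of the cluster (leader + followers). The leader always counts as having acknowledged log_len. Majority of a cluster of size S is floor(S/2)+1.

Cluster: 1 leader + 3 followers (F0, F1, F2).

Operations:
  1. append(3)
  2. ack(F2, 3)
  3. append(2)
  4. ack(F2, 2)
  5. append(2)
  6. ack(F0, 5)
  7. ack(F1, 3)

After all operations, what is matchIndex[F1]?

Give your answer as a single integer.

Op 1: append 3 -> log_len=3
Op 2: F2 acks idx 3 -> match: F0=0 F1=0 F2=3; commitIndex=0
Op 3: append 2 -> log_len=5
Op 4: F2 acks idx 2 -> match: F0=0 F1=0 F2=3; commitIndex=0
Op 5: append 2 -> log_len=7
Op 6: F0 acks idx 5 -> match: F0=5 F1=0 F2=3; commitIndex=3
Op 7: F1 acks idx 3 -> match: F0=5 F1=3 F2=3; commitIndex=3

Answer: 3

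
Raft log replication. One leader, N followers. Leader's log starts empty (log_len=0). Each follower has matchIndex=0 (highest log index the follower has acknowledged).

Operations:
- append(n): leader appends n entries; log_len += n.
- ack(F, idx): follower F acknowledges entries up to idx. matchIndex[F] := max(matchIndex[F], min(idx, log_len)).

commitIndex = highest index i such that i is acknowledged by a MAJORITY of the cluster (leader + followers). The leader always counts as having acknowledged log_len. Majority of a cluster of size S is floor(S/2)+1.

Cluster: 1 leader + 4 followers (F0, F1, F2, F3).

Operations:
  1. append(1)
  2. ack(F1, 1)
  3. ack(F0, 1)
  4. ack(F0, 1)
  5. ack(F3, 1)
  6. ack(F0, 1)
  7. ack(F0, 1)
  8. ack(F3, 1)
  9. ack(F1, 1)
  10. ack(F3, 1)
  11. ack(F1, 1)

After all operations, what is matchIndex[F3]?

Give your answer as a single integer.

Op 1: append 1 -> log_len=1
Op 2: F1 acks idx 1 -> match: F0=0 F1=1 F2=0 F3=0; commitIndex=0
Op 3: F0 acks idx 1 -> match: F0=1 F1=1 F2=0 F3=0; commitIndex=1
Op 4: F0 acks idx 1 -> match: F0=1 F1=1 F2=0 F3=0; commitIndex=1
Op 5: F3 acks idx 1 -> match: F0=1 F1=1 F2=0 F3=1; commitIndex=1
Op 6: F0 acks idx 1 -> match: F0=1 F1=1 F2=0 F3=1; commitIndex=1
Op 7: F0 acks idx 1 -> match: F0=1 F1=1 F2=0 F3=1; commitIndex=1
Op 8: F3 acks idx 1 -> match: F0=1 F1=1 F2=0 F3=1; commitIndex=1
Op 9: F1 acks idx 1 -> match: F0=1 F1=1 F2=0 F3=1; commitIndex=1
Op 10: F3 acks idx 1 -> match: F0=1 F1=1 F2=0 F3=1; commitIndex=1
Op 11: F1 acks idx 1 -> match: F0=1 F1=1 F2=0 F3=1; commitIndex=1

Answer: 1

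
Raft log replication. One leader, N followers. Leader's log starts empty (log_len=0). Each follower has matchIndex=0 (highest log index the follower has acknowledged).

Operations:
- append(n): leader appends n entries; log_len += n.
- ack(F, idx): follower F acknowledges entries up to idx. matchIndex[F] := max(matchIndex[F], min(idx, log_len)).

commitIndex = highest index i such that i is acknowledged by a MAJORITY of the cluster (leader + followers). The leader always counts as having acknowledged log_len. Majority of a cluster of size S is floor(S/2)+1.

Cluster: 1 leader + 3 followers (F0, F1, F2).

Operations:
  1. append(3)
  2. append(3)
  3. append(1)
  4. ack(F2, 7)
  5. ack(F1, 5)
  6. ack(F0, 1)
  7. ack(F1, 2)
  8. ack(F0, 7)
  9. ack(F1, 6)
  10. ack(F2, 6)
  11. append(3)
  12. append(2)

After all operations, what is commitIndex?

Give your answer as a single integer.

Answer: 7

Derivation:
Op 1: append 3 -> log_len=3
Op 2: append 3 -> log_len=6
Op 3: append 1 -> log_len=7
Op 4: F2 acks idx 7 -> match: F0=0 F1=0 F2=7; commitIndex=0
Op 5: F1 acks idx 5 -> match: F0=0 F1=5 F2=7; commitIndex=5
Op 6: F0 acks idx 1 -> match: F0=1 F1=5 F2=7; commitIndex=5
Op 7: F1 acks idx 2 -> match: F0=1 F1=5 F2=7; commitIndex=5
Op 8: F0 acks idx 7 -> match: F0=7 F1=5 F2=7; commitIndex=7
Op 9: F1 acks idx 6 -> match: F0=7 F1=6 F2=7; commitIndex=7
Op 10: F2 acks idx 6 -> match: F0=7 F1=6 F2=7; commitIndex=7
Op 11: append 3 -> log_len=10
Op 12: append 2 -> log_len=12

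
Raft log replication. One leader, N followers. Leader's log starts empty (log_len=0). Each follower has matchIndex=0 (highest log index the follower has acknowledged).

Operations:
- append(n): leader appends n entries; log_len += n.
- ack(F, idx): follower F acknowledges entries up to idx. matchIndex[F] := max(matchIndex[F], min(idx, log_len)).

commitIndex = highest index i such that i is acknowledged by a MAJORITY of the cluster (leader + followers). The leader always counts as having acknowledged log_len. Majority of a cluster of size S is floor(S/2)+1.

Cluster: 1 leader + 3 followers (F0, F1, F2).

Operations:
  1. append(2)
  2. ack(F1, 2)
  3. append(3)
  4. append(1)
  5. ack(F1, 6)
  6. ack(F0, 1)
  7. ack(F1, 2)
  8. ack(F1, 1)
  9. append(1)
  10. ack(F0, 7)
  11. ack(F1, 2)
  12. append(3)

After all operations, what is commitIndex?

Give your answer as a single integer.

Op 1: append 2 -> log_len=2
Op 2: F1 acks idx 2 -> match: F0=0 F1=2 F2=0; commitIndex=0
Op 3: append 3 -> log_len=5
Op 4: append 1 -> log_len=6
Op 5: F1 acks idx 6 -> match: F0=0 F1=6 F2=0; commitIndex=0
Op 6: F0 acks idx 1 -> match: F0=1 F1=6 F2=0; commitIndex=1
Op 7: F1 acks idx 2 -> match: F0=1 F1=6 F2=0; commitIndex=1
Op 8: F1 acks idx 1 -> match: F0=1 F1=6 F2=0; commitIndex=1
Op 9: append 1 -> log_len=7
Op 10: F0 acks idx 7 -> match: F0=7 F1=6 F2=0; commitIndex=6
Op 11: F1 acks idx 2 -> match: F0=7 F1=6 F2=0; commitIndex=6
Op 12: append 3 -> log_len=10

Answer: 6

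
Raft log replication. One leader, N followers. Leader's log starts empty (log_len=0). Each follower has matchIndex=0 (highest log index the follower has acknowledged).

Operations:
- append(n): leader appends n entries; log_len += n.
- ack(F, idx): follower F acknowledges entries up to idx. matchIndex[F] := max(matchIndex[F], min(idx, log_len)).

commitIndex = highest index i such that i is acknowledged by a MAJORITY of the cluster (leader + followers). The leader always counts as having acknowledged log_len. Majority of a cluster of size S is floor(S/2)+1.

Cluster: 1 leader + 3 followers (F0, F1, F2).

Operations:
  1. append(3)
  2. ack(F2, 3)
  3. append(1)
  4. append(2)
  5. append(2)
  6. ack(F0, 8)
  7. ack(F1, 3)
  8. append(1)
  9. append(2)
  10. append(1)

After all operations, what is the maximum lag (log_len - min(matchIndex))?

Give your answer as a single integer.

Op 1: append 3 -> log_len=3
Op 2: F2 acks idx 3 -> match: F0=0 F1=0 F2=3; commitIndex=0
Op 3: append 1 -> log_len=4
Op 4: append 2 -> log_len=6
Op 5: append 2 -> log_len=8
Op 6: F0 acks idx 8 -> match: F0=8 F1=0 F2=3; commitIndex=3
Op 7: F1 acks idx 3 -> match: F0=8 F1=3 F2=3; commitIndex=3
Op 8: append 1 -> log_len=9
Op 9: append 2 -> log_len=11
Op 10: append 1 -> log_len=12

Answer: 9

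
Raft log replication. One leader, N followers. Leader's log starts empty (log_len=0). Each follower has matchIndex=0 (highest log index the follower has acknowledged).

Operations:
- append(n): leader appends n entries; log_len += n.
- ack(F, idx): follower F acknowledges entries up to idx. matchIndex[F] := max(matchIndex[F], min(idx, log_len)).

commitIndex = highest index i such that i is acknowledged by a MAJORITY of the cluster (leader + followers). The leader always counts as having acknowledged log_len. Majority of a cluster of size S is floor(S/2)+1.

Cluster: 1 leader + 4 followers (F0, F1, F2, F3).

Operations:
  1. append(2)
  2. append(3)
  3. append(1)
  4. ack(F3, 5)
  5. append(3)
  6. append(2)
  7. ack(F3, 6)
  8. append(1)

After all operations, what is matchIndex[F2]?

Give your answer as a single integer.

Answer: 0

Derivation:
Op 1: append 2 -> log_len=2
Op 2: append 3 -> log_len=5
Op 3: append 1 -> log_len=6
Op 4: F3 acks idx 5 -> match: F0=0 F1=0 F2=0 F3=5; commitIndex=0
Op 5: append 3 -> log_len=9
Op 6: append 2 -> log_len=11
Op 7: F3 acks idx 6 -> match: F0=0 F1=0 F2=0 F3=6; commitIndex=0
Op 8: append 1 -> log_len=12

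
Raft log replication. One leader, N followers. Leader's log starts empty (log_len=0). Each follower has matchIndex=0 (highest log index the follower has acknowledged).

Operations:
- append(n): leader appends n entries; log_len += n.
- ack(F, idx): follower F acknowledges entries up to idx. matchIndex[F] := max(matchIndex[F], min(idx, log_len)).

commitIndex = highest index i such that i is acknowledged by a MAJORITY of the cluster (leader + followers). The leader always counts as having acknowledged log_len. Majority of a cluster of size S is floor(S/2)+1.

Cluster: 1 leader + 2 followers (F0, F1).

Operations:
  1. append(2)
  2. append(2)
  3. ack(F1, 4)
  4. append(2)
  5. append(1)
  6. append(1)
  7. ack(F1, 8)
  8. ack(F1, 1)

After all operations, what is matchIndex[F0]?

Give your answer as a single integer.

Op 1: append 2 -> log_len=2
Op 2: append 2 -> log_len=4
Op 3: F1 acks idx 4 -> match: F0=0 F1=4; commitIndex=4
Op 4: append 2 -> log_len=6
Op 5: append 1 -> log_len=7
Op 6: append 1 -> log_len=8
Op 7: F1 acks idx 8 -> match: F0=0 F1=8; commitIndex=8
Op 8: F1 acks idx 1 -> match: F0=0 F1=8; commitIndex=8

Answer: 0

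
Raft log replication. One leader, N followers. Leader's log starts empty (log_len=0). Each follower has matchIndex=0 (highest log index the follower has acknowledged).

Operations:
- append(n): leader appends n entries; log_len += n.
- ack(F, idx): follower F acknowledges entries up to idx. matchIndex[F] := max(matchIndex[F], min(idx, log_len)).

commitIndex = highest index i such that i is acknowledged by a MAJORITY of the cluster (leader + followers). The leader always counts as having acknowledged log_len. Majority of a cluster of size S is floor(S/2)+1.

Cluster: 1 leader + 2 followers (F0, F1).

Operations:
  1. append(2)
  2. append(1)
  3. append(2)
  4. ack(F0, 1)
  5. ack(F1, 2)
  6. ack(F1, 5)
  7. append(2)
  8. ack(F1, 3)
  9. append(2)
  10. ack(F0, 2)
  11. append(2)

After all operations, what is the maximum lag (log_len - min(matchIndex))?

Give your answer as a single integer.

Answer: 9

Derivation:
Op 1: append 2 -> log_len=2
Op 2: append 1 -> log_len=3
Op 3: append 2 -> log_len=5
Op 4: F0 acks idx 1 -> match: F0=1 F1=0; commitIndex=1
Op 5: F1 acks idx 2 -> match: F0=1 F1=2; commitIndex=2
Op 6: F1 acks idx 5 -> match: F0=1 F1=5; commitIndex=5
Op 7: append 2 -> log_len=7
Op 8: F1 acks idx 3 -> match: F0=1 F1=5; commitIndex=5
Op 9: append 2 -> log_len=9
Op 10: F0 acks idx 2 -> match: F0=2 F1=5; commitIndex=5
Op 11: append 2 -> log_len=11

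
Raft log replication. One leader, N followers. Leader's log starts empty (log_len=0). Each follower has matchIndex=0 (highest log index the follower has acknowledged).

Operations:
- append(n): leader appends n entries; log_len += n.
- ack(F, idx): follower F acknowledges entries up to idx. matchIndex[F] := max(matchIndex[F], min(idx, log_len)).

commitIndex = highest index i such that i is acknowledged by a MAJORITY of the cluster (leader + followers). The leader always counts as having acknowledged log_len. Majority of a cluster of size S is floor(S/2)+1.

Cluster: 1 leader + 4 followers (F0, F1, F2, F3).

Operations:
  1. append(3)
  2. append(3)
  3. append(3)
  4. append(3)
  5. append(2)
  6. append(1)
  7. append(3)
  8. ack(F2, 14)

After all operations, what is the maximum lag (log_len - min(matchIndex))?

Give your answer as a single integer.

Answer: 18

Derivation:
Op 1: append 3 -> log_len=3
Op 2: append 3 -> log_len=6
Op 3: append 3 -> log_len=9
Op 4: append 3 -> log_len=12
Op 5: append 2 -> log_len=14
Op 6: append 1 -> log_len=15
Op 7: append 3 -> log_len=18
Op 8: F2 acks idx 14 -> match: F0=0 F1=0 F2=14 F3=0; commitIndex=0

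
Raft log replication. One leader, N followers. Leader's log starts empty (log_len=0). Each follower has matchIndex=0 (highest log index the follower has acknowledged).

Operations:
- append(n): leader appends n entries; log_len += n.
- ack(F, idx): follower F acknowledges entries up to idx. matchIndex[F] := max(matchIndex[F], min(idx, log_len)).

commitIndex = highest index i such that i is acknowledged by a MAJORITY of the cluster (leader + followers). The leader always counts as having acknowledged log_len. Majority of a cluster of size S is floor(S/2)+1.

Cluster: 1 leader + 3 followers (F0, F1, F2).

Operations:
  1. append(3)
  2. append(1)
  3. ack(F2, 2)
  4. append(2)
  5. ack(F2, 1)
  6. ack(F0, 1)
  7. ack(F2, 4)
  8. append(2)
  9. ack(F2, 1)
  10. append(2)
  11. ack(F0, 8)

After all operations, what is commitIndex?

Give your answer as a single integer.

Op 1: append 3 -> log_len=3
Op 2: append 1 -> log_len=4
Op 3: F2 acks idx 2 -> match: F0=0 F1=0 F2=2; commitIndex=0
Op 4: append 2 -> log_len=6
Op 5: F2 acks idx 1 -> match: F0=0 F1=0 F2=2; commitIndex=0
Op 6: F0 acks idx 1 -> match: F0=1 F1=0 F2=2; commitIndex=1
Op 7: F2 acks idx 4 -> match: F0=1 F1=0 F2=4; commitIndex=1
Op 8: append 2 -> log_len=8
Op 9: F2 acks idx 1 -> match: F0=1 F1=0 F2=4; commitIndex=1
Op 10: append 2 -> log_len=10
Op 11: F0 acks idx 8 -> match: F0=8 F1=0 F2=4; commitIndex=4

Answer: 4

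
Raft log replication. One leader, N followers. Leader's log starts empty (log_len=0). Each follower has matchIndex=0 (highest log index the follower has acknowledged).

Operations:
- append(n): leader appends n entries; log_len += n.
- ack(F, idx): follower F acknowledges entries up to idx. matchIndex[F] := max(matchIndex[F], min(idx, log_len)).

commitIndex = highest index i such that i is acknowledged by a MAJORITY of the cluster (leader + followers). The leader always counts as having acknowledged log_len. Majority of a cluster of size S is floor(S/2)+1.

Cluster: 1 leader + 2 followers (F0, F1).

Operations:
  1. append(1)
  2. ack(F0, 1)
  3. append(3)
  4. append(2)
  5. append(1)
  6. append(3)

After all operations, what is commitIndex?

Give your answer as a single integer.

Op 1: append 1 -> log_len=1
Op 2: F0 acks idx 1 -> match: F0=1 F1=0; commitIndex=1
Op 3: append 3 -> log_len=4
Op 4: append 2 -> log_len=6
Op 5: append 1 -> log_len=7
Op 6: append 3 -> log_len=10

Answer: 1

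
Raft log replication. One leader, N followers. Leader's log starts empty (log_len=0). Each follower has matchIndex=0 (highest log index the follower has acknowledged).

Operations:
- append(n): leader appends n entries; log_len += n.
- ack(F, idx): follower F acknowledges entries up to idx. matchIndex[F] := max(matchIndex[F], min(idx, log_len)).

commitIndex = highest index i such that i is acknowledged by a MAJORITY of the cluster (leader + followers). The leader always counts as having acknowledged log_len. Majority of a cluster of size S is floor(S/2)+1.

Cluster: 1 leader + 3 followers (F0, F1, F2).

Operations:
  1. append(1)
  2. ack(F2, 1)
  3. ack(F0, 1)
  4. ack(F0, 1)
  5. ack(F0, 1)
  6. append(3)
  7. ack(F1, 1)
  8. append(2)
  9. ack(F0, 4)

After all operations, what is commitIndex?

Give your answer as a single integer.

Op 1: append 1 -> log_len=1
Op 2: F2 acks idx 1 -> match: F0=0 F1=0 F2=1; commitIndex=0
Op 3: F0 acks idx 1 -> match: F0=1 F1=0 F2=1; commitIndex=1
Op 4: F0 acks idx 1 -> match: F0=1 F1=0 F2=1; commitIndex=1
Op 5: F0 acks idx 1 -> match: F0=1 F1=0 F2=1; commitIndex=1
Op 6: append 3 -> log_len=4
Op 7: F1 acks idx 1 -> match: F0=1 F1=1 F2=1; commitIndex=1
Op 8: append 2 -> log_len=6
Op 9: F0 acks idx 4 -> match: F0=4 F1=1 F2=1; commitIndex=1

Answer: 1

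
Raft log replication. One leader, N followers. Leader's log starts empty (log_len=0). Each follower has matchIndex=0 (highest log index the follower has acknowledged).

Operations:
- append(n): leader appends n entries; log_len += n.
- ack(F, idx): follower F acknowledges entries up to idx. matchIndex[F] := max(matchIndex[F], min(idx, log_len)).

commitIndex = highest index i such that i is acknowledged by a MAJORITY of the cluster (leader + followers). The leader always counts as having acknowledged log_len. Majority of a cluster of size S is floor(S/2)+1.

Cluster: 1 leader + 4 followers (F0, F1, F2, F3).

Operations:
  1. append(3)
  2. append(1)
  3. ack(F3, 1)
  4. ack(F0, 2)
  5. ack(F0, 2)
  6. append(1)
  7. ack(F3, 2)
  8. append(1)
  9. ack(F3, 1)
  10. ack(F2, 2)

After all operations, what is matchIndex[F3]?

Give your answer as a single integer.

Op 1: append 3 -> log_len=3
Op 2: append 1 -> log_len=4
Op 3: F3 acks idx 1 -> match: F0=0 F1=0 F2=0 F3=1; commitIndex=0
Op 4: F0 acks idx 2 -> match: F0=2 F1=0 F2=0 F3=1; commitIndex=1
Op 5: F0 acks idx 2 -> match: F0=2 F1=0 F2=0 F3=1; commitIndex=1
Op 6: append 1 -> log_len=5
Op 7: F3 acks idx 2 -> match: F0=2 F1=0 F2=0 F3=2; commitIndex=2
Op 8: append 1 -> log_len=6
Op 9: F3 acks idx 1 -> match: F0=2 F1=0 F2=0 F3=2; commitIndex=2
Op 10: F2 acks idx 2 -> match: F0=2 F1=0 F2=2 F3=2; commitIndex=2

Answer: 2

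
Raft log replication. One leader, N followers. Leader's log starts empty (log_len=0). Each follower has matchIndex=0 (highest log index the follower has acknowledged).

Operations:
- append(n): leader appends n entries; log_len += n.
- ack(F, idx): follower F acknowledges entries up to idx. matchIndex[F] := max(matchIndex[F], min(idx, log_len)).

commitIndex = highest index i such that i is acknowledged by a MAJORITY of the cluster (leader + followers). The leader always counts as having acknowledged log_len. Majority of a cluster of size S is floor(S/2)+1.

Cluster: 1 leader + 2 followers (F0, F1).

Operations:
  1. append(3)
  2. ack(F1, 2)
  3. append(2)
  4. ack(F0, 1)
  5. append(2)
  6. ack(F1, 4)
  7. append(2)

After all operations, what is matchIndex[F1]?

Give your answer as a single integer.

Answer: 4

Derivation:
Op 1: append 3 -> log_len=3
Op 2: F1 acks idx 2 -> match: F0=0 F1=2; commitIndex=2
Op 3: append 2 -> log_len=5
Op 4: F0 acks idx 1 -> match: F0=1 F1=2; commitIndex=2
Op 5: append 2 -> log_len=7
Op 6: F1 acks idx 4 -> match: F0=1 F1=4; commitIndex=4
Op 7: append 2 -> log_len=9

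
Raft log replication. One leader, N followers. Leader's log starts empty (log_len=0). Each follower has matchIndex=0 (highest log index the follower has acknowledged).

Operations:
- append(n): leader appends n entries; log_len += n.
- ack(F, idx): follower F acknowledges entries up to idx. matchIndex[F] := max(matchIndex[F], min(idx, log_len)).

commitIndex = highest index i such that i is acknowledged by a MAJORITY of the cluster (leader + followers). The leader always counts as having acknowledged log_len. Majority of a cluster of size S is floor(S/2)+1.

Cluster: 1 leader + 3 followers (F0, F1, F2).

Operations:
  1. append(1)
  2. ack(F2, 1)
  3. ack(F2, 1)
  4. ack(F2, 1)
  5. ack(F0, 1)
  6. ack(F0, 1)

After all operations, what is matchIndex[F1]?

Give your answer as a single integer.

Answer: 0

Derivation:
Op 1: append 1 -> log_len=1
Op 2: F2 acks idx 1 -> match: F0=0 F1=0 F2=1; commitIndex=0
Op 3: F2 acks idx 1 -> match: F0=0 F1=0 F2=1; commitIndex=0
Op 4: F2 acks idx 1 -> match: F0=0 F1=0 F2=1; commitIndex=0
Op 5: F0 acks idx 1 -> match: F0=1 F1=0 F2=1; commitIndex=1
Op 6: F0 acks idx 1 -> match: F0=1 F1=0 F2=1; commitIndex=1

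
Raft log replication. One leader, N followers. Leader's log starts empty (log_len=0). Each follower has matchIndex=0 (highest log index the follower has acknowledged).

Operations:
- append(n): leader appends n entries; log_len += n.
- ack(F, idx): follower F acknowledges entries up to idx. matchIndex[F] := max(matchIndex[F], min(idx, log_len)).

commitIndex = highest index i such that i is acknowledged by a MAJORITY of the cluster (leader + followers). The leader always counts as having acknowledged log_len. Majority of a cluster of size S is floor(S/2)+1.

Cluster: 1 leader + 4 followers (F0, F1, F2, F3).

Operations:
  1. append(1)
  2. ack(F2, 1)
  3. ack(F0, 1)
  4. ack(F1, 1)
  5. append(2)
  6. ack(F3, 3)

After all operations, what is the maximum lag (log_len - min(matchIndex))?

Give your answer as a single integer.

Answer: 2

Derivation:
Op 1: append 1 -> log_len=1
Op 2: F2 acks idx 1 -> match: F0=0 F1=0 F2=1 F3=0; commitIndex=0
Op 3: F0 acks idx 1 -> match: F0=1 F1=0 F2=1 F3=0; commitIndex=1
Op 4: F1 acks idx 1 -> match: F0=1 F1=1 F2=1 F3=0; commitIndex=1
Op 5: append 2 -> log_len=3
Op 6: F3 acks idx 3 -> match: F0=1 F1=1 F2=1 F3=3; commitIndex=1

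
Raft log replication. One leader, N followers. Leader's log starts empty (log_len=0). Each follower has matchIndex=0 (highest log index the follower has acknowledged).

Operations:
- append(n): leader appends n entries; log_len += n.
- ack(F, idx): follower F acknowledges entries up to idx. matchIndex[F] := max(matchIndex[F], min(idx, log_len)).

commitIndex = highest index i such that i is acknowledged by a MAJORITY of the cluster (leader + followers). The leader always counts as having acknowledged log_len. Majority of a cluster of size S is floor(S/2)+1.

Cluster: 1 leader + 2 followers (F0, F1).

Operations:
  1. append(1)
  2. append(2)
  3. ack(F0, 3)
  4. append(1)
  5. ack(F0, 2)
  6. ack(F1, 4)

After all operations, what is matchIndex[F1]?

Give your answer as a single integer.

Op 1: append 1 -> log_len=1
Op 2: append 2 -> log_len=3
Op 3: F0 acks idx 3 -> match: F0=3 F1=0; commitIndex=3
Op 4: append 1 -> log_len=4
Op 5: F0 acks idx 2 -> match: F0=3 F1=0; commitIndex=3
Op 6: F1 acks idx 4 -> match: F0=3 F1=4; commitIndex=4

Answer: 4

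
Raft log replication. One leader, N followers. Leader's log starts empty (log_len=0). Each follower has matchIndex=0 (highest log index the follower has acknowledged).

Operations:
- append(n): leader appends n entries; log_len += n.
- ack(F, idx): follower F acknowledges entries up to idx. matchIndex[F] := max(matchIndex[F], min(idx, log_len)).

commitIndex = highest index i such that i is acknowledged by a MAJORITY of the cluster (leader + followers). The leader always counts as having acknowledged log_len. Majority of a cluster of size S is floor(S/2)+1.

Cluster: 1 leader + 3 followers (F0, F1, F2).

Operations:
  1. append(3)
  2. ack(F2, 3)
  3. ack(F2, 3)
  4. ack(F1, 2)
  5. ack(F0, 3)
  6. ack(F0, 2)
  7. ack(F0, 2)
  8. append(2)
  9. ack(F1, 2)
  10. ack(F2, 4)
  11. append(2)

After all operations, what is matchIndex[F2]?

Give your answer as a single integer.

Answer: 4

Derivation:
Op 1: append 3 -> log_len=3
Op 2: F2 acks idx 3 -> match: F0=0 F1=0 F2=3; commitIndex=0
Op 3: F2 acks idx 3 -> match: F0=0 F1=0 F2=3; commitIndex=0
Op 4: F1 acks idx 2 -> match: F0=0 F1=2 F2=3; commitIndex=2
Op 5: F0 acks idx 3 -> match: F0=3 F1=2 F2=3; commitIndex=3
Op 6: F0 acks idx 2 -> match: F0=3 F1=2 F2=3; commitIndex=3
Op 7: F0 acks idx 2 -> match: F0=3 F1=2 F2=3; commitIndex=3
Op 8: append 2 -> log_len=5
Op 9: F1 acks idx 2 -> match: F0=3 F1=2 F2=3; commitIndex=3
Op 10: F2 acks idx 4 -> match: F0=3 F1=2 F2=4; commitIndex=3
Op 11: append 2 -> log_len=7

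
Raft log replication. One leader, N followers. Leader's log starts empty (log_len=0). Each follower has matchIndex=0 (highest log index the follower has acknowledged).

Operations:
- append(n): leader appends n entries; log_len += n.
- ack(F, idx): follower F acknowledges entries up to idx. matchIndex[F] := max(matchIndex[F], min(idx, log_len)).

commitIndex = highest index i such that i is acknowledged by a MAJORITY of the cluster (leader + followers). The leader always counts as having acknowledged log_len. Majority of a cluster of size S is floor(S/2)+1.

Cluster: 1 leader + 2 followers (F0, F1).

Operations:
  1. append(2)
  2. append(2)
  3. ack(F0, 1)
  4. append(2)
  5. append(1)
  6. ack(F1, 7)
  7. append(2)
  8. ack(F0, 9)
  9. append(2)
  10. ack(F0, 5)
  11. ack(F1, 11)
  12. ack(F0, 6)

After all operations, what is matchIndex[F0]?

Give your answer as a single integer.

Answer: 9

Derivation:
Op 1: append 2 -> log_len=2
Op 2: append 2 -> log_len=4
Op 3: F0 acks idx 1 -> match: F0=1 F1=0; commitIndex=1
Op 4: append 2 -> log_len=6
Op 5: append 1 -> log_len=7
Op 6: F1 acks idx 7 -> match: F0=1 F1=7; commitIndex=7
Op 7: append 2 -> log_len=9
Op 8: F0 acks idx 9 -> match: F0=9 F1=7; commitIndex=9
Op 9: append 2 -> log_len=11
Op 10: F0 acks idx 5 -> match: F0=9 F1=7; commitIndex=9
Op 11: F1 acks idx 11 -> match: F0=9 F1=11; commitIndex=11
Op 12: F0 acks idx 6 -> match: F0=9 F1=11; commitIndex=11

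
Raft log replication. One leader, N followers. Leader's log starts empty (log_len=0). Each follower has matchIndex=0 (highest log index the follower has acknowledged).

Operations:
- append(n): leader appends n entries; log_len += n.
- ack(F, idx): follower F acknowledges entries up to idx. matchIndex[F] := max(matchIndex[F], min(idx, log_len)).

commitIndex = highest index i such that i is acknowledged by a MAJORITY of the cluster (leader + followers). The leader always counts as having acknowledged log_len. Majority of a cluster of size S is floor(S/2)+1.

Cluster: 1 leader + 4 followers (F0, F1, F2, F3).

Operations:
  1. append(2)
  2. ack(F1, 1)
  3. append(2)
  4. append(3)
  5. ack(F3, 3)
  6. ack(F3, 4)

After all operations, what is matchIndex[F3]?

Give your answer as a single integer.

Answer: 4

Derivation:
Op 1: append 2 -> log_len=2
Op 2: F1 acks idx 1 -> match: F0=0 F1=1 F2=0 F3=0; commitIndex=0
Op 3: append 2 -> log_len=4
Op 4: append 3 -> log_len=7
Op 5: F3 acks idx 3 -> match: F0=0 F1=1 F2=0 F3=3; commitIndex=1
Op 6: F3 acks idx 4 -> match: F0=0 F1=1 F2=0 F3=4; commitIndex=1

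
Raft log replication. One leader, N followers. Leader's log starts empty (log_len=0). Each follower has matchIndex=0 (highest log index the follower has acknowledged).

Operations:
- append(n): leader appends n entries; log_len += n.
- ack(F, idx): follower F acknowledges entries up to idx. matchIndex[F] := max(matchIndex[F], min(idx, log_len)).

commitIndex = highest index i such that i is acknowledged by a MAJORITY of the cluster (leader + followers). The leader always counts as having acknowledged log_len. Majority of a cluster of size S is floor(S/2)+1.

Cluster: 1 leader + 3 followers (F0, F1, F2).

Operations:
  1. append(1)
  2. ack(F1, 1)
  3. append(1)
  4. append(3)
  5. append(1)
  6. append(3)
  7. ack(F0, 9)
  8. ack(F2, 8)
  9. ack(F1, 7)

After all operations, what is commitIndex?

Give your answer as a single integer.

Op 1: append 1 -> log_len=1
Op 2: F1 acks idx 1 -> match: F0=0 F1=1 F2=0; commitIndex=0
Op 3: append 1 -> log_len=2
Op 4: append 3 -> log_len=5
Op 5: append 1 -> log_len=6
Op 6: append 3 -> log_len=9
Op 7: F0 acks idx 9 -> match: F0=9 F1=1 F2=0; commitIndex=1
Op 8: F2 acks idx 8 -> match: F0=9 F1=1 F2=8; commitIndex=8
Op 9: F1 acks idx 7 -> match: F0=9 F1=7 F2=8; commitIndex=8

Answer: 8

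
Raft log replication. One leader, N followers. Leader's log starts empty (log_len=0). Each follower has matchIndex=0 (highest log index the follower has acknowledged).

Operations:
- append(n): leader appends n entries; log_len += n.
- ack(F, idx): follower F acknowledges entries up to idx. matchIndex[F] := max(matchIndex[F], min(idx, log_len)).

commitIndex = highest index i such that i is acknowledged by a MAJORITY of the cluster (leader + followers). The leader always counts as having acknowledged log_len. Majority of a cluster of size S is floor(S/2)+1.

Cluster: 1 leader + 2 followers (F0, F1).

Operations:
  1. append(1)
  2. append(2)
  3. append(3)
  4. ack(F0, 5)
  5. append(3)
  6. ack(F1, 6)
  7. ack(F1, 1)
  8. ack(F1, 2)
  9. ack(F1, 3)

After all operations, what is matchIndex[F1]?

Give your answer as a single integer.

Answer: 6

Derivation:
Op 1: append 1 -> log_len=1
Op 2: append 2 -> log_len=3
Op 3: append 3 -> log_len=6
Op 4: F0 acks idx 5 -> match: F0=5 F1=0; commitIndex=5
Op 5: append 3 -> log_len=9
Op 6: F1 acks idx 6 -> match: F0=5 F1=6; commitIndex=6
Op 7: F1 acks idx 1 -> match: F0=5 F1=6; commitIndex=6
Op 8: F1 acks idx 2 -> match: F0=5 F1=6; commitIndex=6
Op 9: F1 acks idx 3 -> match: F0=5 F1=6; commitIndex=6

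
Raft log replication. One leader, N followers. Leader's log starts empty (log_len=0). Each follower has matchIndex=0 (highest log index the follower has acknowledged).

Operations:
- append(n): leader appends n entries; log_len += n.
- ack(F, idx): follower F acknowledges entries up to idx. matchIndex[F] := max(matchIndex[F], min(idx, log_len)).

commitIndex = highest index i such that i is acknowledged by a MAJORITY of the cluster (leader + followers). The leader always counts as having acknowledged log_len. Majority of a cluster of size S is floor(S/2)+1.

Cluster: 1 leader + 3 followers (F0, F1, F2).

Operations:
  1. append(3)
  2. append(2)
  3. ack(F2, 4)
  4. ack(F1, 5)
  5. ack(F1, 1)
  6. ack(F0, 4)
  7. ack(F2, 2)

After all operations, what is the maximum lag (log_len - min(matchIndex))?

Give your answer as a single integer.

Answer: 1

Derivation:
Op 1: append 3 -> log_len=3
Op 2: append 2 -> log_len=5
Op 3: F2 acks idx 4 -> match: F0=0 F1=0 F2=4; commitIndex=0
Op 4: F1 acks idx 5 -> match: F0=0 F1=5 F2=4; commitIndex=4
Op 5: F1 acks idx 1 -> match: F0=0 F1=5 F2=4; commitIndex=4
Op 6: F0 acks idx 4 -> match: F0=4 F1=5 F2=4; commitIndex=4
Op 7: F2 acks idx 2 -> match: F0=4 F1=5 F2=4; commitIndex=4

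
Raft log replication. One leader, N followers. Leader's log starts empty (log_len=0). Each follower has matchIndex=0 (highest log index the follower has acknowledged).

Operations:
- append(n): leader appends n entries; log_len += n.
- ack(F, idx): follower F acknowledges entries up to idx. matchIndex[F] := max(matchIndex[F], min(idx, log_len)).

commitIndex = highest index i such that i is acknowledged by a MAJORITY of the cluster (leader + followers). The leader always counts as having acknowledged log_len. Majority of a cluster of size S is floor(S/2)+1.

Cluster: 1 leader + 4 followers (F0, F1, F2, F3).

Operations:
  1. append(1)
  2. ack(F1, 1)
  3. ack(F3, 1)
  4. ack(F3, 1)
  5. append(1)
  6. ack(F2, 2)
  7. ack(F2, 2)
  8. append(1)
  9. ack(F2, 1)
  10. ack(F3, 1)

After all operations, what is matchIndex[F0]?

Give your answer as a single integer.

Op 1: append 1 -> log_len=1
Op 2: F1 acks idx 1 -> match: F0=0 F1=1 F2=0 F3=0; commitIndex=0
Op 3: F3 acks idx 1 -> match: F0=0 F1=1 F2=0 F3=1; commitIndex=1
Op 4: F3 acks idx 1 -> match: F0=0 F1=1 F2=0 F3=1; commitIndex=1
Op 5: append 1 -> log_len=2
Op 6: F2 acks idx 2 -> match: F0=0 F1=1 F2=2 F3=1; commitIndex=1
Op 7: F2 acks idx 2 -> match: F0=0 F1=1 F2=2 F3=1; commitIndex=1
Op 8: append 1 -> log_len=3
Op 9: F2 acks idx 1 -> match: F0=0 F1=1 F2=2 F3=1; commitIndex=1
Op 10: F3 acks idx 1 -> match: F0=0 F1=1 F2=2 F3=1; commitIndex=1

Answer: 0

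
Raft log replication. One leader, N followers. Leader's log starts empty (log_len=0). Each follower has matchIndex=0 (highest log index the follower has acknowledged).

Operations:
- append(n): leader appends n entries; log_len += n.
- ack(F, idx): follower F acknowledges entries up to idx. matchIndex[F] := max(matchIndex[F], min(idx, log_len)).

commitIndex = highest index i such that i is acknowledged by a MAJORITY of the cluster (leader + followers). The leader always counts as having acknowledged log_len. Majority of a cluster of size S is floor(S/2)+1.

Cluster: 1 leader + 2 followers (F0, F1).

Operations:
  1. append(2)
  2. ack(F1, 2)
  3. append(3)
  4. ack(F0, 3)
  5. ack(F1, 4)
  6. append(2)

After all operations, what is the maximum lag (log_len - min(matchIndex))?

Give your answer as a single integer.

Op 1: append 2 -> log_len=2
Op 2: F1 acks idx 2 -> match: F0=0 F1=2; commitIndex=2
Op 3: append 3 -> log_len=5
Op 4: F0 acks idx 3 -> match: F0=3 F1=2; commitIndex=3
Op 5: F1 acks idx 4 -> match: F0=3 F1=4; commitIndex=4
Op 6: append 2 -> log_len=7

Answer: 4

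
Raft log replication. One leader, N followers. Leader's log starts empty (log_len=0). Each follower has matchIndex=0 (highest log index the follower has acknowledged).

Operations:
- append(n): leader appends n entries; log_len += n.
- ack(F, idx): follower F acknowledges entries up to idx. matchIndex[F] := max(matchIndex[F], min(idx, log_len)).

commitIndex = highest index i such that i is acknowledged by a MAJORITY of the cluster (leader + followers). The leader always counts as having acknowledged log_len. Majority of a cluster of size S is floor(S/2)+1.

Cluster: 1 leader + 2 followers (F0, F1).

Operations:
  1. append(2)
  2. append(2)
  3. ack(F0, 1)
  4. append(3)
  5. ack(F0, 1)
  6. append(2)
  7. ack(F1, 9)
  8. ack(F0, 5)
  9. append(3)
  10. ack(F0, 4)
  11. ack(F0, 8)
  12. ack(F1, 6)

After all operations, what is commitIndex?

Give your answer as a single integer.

Op 1: append 2 -> log_len=2
Op 2: append 2 -> log_len=4
Op 3: F0 acks idx 1 -> match: F0=1 F1=0; commitIndex=1
Op 4: append 3 -> log_len=7
Op 5: F0 acks idx 1 -> match: F0=1 F1=0; commitIndex=1
Op 6: append 2 -> log_len=9
Op 7: F1 acks idx 9 -> match: F0=1 F1=9; commitIndex=9
Op 8: F0 acks idx 5 -> match: F0=5 F1=9; commitIndex=9
Op 9: append 3 -> log_len=12
Op 10: F0 acks idx 4 -> match: F0=5 F1=9; commitIndex=9
Op 11: F0 acks idx 8 -> match: F0=8 F1=9; commitIndex=9
Op 12: F1 acks idx 6 -> match: F0=8 F1=9; commitIndex=9

Answer: 9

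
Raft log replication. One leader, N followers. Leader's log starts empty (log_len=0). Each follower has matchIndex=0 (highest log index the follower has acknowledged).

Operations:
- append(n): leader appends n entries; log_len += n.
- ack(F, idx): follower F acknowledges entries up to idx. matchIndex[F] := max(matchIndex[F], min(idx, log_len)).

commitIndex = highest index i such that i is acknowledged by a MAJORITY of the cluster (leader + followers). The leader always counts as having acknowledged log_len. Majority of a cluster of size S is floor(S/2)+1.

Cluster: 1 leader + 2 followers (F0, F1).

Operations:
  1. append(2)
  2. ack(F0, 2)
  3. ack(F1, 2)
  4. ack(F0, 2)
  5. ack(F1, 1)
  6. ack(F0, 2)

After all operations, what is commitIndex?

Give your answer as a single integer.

Op 1: append 2 -> log_len=2
Op 2: F0 acks idx 2 -> match: F0=2 F1=0; commitIndex=2
Op 3: F1 acks idx 2 -> match: F0=2 F1=2; commitIndex=2
Op 4: F0 acks idx 2 -> match: F0=2 F1=2; commitIndex=2
Op 5: F1 acks idx 1 -> match: F0=2 F1=2; commitIndex=2
Op 6: F0 acks idx 2 -> match: F0=2 F1=2; commitIndex=2

Answer: 2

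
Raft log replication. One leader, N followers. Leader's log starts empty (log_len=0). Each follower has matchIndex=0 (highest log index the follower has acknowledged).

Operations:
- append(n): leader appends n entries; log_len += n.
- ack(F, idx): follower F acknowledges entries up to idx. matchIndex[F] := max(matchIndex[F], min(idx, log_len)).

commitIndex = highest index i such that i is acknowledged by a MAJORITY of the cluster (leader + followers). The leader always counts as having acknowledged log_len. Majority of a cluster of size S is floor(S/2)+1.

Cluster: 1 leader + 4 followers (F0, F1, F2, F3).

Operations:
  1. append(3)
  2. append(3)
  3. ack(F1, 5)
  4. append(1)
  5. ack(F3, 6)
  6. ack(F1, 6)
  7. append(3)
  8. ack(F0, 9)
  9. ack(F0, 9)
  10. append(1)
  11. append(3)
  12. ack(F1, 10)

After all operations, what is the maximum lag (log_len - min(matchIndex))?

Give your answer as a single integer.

Op 1: append 3 -> log_len=3
Op 2: append 3 -> log_len=6
Op 3: F1 acks idx 5 -> match: F0=0 F1=5 F2=0 F3=0; commitIndex=0
Op 4: append 1 -> log_len=7
Op 5: F3 acks idx 6 -> match: F0=0 F1=5 F2=0 F3=6; commitIndex=5
Op 6: F1 acks idx 6 -> match: F0=0 F1=6 F2=0 F3=6; commitIndex=6
Op 7: append 3 -> log_len=10
Op 8: F0 acks idx 9 -> match: F0=9 F1=6 F2=0 F3=6; commitIndex=6
Op 9: F0 acks idx 9 -> match: F0=9 F1=6 F2=0 F3=6; commitIndex=6
Op 10: append 1 -> log_len=11
Op 11: append 3 -> log_len=14
Op 12: F1 acks idx 10 -> match: F0=9 F1=10 F2=0 F3=6; commitIndex=9

Answer: 14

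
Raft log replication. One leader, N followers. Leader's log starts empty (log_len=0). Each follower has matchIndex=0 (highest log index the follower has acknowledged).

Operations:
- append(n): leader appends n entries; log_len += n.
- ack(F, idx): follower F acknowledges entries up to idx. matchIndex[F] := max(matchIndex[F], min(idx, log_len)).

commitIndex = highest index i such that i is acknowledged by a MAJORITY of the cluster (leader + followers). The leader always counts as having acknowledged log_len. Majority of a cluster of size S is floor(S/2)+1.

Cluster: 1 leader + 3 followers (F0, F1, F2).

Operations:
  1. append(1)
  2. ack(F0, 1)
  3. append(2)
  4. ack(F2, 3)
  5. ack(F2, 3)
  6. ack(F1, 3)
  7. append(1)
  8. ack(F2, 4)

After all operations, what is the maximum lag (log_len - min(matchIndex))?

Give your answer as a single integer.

Answer: 3

Derivation:
Op 1: append 1 -> log_len=1
Op 2: F0 acks idx 1 -> match: F0=1 F1=0 F2=0; commitIndex=0
Op 3: append 2 -> log_len=3
Op 4: F2 acks idx 3 -> match: F0=1 F1=0 F2=3; commitIndex=1
Op 5: F2 acks idx 3 -> match: F0=1 F1=0 F2=3; commitIndex=1
Op 6: F1 acks idx 3 -> match: F0=1 F1=3 F2=3; commitIndex=3
Op 7: append 1 -> log_len=4
Op 8: F2 acks idx 4 -> match: F0=1 F1=3 F2=4; commitIndex=3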